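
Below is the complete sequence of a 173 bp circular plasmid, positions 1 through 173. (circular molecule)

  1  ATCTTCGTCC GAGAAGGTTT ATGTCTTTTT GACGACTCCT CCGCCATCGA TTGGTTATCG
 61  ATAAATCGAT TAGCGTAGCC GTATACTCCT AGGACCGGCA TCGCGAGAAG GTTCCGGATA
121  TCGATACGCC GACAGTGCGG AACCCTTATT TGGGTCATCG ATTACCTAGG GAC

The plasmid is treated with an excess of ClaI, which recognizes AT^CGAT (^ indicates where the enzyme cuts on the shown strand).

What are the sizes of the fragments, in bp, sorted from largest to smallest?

62, 55, 37, 11, 8 bp

ClaI sites (ATCGAT) start at positions 46, 57, 65, 120, 157.
ClaI cuts after base 2 of each site, so after positions 47, 58, 66, 121, 158.
Circular molecule, 5 cuts → 5 fragments:
  48–58 → 11 bp
  59–66 → 8 bp
  67–121 → 55 bp
  122–158 → 37 bp
  159–173 then 1–47 → 15 + 47 = 62 bp
Sorted largest to smallest: 62, 55, 37, 11, 8 bp.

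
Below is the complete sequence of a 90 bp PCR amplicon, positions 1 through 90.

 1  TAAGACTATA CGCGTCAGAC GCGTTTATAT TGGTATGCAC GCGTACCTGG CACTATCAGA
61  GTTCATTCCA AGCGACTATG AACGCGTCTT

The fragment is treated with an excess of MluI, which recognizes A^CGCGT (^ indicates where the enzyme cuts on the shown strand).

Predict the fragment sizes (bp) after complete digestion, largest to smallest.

43, 20, 10, 9, 8 bp

MluI sites (ACGCGT) start at positions 10, 19, 39, 82.
MluI cuts after the first base of each site, so after positions 10, 19, 39, 82.
Linear molecule, 4 cuts → 5 fragments:
  1–10 → 10 bp
  11–19 → 9 bp
  20–39 → 20 bp
  40–82 → 43 bp
  83–90 → 8 bp
Sorted largest to smallest: 43, 20, 10, 9, 8 bp.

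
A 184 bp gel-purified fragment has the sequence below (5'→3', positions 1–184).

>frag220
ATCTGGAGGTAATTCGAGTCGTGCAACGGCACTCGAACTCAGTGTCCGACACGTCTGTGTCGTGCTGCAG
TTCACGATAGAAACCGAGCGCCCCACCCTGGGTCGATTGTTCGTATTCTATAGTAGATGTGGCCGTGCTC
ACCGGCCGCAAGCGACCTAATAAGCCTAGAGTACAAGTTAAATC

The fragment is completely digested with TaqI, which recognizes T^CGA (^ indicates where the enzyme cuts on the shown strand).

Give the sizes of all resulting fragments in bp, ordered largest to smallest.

81, 70, 19, 14 bp

TaqI sites (TCGA) start at positions 14, 33, 103.
TaqI cuts after the first base of each site, so after positions 14, 33, 103.
Linear molecule, 3 cuts → 4 fragments:
  1–14 → 14 bp
  15–33 → 19 bp
  34–103 → 70 bp
  104–184 → 81 bp
Sorted largest to smallest: 81, 70, 19, 14 bp.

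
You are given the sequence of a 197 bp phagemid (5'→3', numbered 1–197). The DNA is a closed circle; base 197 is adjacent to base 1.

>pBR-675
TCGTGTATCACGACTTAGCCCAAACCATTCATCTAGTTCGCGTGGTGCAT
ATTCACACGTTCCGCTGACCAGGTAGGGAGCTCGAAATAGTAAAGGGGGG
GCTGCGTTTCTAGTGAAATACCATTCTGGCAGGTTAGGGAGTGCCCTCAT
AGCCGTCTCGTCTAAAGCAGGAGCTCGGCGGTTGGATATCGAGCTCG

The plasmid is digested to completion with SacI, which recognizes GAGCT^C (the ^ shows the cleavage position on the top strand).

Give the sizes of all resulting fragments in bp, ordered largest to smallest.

SacI sites (GAGCTC) start at positions 78, 171, 191.
SacI cuts after base 5 of each site (before the last base), so after positions 82, 175, 195.
Circular molecule, 3 cuts → 3 fragments:
  83–175 → 93 bp
  176–195 → 20 bp
  196–197 then 1–82 → 2 + 82 = 84 bp
Sorted largest to smallest: 93, 84, 20 bp.

93, 84, 20 bp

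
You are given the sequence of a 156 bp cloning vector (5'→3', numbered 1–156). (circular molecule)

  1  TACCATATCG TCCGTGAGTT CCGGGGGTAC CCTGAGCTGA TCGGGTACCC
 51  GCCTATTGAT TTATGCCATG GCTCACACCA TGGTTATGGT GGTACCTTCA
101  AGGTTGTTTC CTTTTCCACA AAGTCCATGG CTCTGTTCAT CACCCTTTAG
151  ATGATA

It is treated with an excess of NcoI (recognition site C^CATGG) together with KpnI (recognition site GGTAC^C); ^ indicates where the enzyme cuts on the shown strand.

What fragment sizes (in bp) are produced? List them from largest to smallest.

NcoI sites (CCATGG) start at positions 66, 78, 125.
NcoI cuts after the first base of each site, so after positions 66, 78, 125.
KpnI sites (GGTACC) start at positions 26, 44, 91.
KpnI cuts after base 5 of each site (before the last base), so after positions 30, 48, 95.
Combined cut positions: 30, 48, 66, 78, 95, 125.
Circular molecule, 6 cuts → 6 fragments:
  31–48 → 18 bp
  49–66 → 18 bp
  67–78 → 12 bp
  79–95 → 17 bp
  96–125 → 30 bp
  126–156 then 1–30 → 31 + 30 = 61 bp
Sorted largest to smallest: 61, 30, 18, 18, 17, 12 bp.

61, 30, 18, 18, 17, 12 bp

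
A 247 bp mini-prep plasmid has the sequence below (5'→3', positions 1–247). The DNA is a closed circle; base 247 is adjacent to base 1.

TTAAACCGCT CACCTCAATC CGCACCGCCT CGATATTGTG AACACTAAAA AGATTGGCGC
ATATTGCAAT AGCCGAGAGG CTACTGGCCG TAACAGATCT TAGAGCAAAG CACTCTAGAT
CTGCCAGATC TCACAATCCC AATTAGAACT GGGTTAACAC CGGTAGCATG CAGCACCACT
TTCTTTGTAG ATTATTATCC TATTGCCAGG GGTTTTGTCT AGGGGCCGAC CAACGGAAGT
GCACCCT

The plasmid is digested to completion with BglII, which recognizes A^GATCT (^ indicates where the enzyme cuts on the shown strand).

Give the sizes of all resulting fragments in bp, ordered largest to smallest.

216, 22, 9 bp

BglII sites (AGATCT) start at positions 95, 117, 126.
BglII cuts after the first base of each site, so after positions 95, 117, 126.
Circular molecule, 3 cuts → 3 fragments:
  96–117 → 22 bp
  118–126 → 9 bp
  127–247 then 1–95 → 121 + 95 = 216 bp
Sorted largest to smallest: 216, 22, 9 bp.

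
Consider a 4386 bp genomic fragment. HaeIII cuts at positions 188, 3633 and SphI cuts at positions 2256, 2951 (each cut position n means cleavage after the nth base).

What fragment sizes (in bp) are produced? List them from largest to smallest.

2068, 753, 695, 682, 188 bp

Combined cut positions (sorted): 188, 2256, 2951, 3633.
Linear molecule, 4 cuts → 5 fragments:
  188 − 0 = 188 bp
  2256 − 188 = 2068 bp
  2951 − 2256 = 695 bp
  3633 − 2951 = 682 bp
  4386 − 3633 = 753 bp
Sorted largest to smallest: 2068, 753, 695, 682, 188 bp.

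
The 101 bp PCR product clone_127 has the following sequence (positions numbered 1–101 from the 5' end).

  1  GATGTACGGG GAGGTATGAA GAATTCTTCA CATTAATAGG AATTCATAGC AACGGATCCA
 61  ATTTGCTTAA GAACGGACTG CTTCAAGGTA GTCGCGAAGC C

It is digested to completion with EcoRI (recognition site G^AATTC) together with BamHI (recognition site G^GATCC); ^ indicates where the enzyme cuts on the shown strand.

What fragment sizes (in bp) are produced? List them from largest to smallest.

EcoRI sites (GAATTC) start at positions 21, 40.
EcoRI cuts after the first base of each site, so after positions 21, 40.
The BamHI site (GGATCC) starts at position 54.
BamHI cuts after the first base of each site, so after position 54.
Combined cut positions: 21, 40, 54.
Linear molecule, 3 cuts → 4 fragments:
  1–21 → 21 bp
  22–40 → 19 bp
  41–54 → 14 bp
  55–101 → 47 bp
Sorted largest to smallest: 47, 21, 19, 14 bp.

47, 21, 19, 14 bp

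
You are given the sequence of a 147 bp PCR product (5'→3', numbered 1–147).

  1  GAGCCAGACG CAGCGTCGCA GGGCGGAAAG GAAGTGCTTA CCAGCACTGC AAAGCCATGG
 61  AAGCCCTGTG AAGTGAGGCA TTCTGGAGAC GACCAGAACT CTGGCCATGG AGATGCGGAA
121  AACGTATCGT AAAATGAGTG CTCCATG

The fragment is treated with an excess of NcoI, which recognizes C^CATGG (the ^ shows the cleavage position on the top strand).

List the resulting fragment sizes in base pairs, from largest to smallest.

NcoI sites (CCATGG) start at positions 55, 105.
NcoI cuts after the first base of each site, so after positions 55, 105.
Linear molecule, 2 cuts → 3 fragments:
  1–55 → 55 bp
  56–105 → 50 bp
  106–147 → 42 bp
Sorted largest to smallest: 55, 50, 42 bp.

55, 50, 42 bp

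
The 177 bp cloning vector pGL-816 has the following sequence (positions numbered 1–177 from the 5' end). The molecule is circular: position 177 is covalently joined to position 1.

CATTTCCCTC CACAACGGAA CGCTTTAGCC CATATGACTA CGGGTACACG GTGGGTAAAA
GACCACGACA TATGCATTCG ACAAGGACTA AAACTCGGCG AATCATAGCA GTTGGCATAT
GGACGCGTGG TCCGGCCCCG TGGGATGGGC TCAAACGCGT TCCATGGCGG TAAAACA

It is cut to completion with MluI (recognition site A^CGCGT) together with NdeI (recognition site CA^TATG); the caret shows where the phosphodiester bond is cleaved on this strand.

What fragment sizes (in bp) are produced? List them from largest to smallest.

MluI sites (ACGCGT) start at positions 123, 155.
MluI cuts after the first base of each site, so after positions 123, 155.
NdeI sites (CATATG) start at positions 31, 69, 116.
NdeI cuts after base 2 of each site, so after positions 32, 70, 117.
Combined cut positions: 32, 70, 117, 123, 155.
Circular molecule, 5 cuts → 5 fragments:
  33–70 → 38 bp
  71–117 → 47 bp
  118–123 → 6 bp
  124–155 → 32 bp
  156–177 then 1–32 → 22 + 32 = 54 bp
Sorted largest to smallest: 54, 47, 38, 32, 6 bp.

54, 47, 38, 32, 6 bp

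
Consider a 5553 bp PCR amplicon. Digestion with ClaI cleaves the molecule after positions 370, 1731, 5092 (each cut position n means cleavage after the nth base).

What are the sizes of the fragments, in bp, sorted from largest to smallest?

Linear molecule, 3 cuts → 4 fragments:
  370 − 0 = 370 bp
  1731 − 370 = 1361 bp
  5092 − 1731 = 3361 bp
  5553 − 5092 = 461 bp
Sorted largest to smallest: 3361, 1361, 461, 370 bp.

3361, 1361, 461, 370 bp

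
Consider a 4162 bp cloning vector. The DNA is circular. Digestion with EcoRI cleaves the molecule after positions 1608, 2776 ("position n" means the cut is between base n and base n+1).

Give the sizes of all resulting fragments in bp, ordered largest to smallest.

2994, 1168 bp

Circular molecule, 2 cuts → 2 fragments:
  2776 − 1608 = 1168 bp
  wrap: 4162 − 2776 + 1608 = 2994 bp
Sorted largest to smallest: 2994, 1168 bp.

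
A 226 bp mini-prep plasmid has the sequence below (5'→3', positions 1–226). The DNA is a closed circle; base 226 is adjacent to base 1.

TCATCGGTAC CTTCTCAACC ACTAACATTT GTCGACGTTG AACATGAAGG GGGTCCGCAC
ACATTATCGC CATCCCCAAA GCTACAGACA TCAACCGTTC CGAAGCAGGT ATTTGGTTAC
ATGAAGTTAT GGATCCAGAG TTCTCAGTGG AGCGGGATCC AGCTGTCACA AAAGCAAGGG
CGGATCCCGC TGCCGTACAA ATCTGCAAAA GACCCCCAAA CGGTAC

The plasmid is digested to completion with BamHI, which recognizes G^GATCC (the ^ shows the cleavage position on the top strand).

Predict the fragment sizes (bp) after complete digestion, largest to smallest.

BamHI sites (GGATCC) start at positions 131, 155, 182.
BamHI cuts after the first base of each site, so after positions 131, 155, 182.
Circular molecule, 3 cuts → 3 fragments:
  132–155 → 24 bp
  156–182 → 27 bp
  183–226 then 1–131 → 44 + 131 = 175 bp
Sorted largest to smallest: 175, 27, 24 bp.

175, 27, 24 bp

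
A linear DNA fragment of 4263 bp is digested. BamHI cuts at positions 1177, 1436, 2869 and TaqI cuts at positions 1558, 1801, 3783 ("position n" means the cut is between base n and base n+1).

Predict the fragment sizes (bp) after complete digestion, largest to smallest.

Combined cut positions (sorted): 1177, 1436, 1558, 1801, 2869, 3783.
Linear molecule, 6 cuts → 7 fragments:
  1177 − 0 = 1177 bp
  1436 − 1177 = 259 bp
  1558 − 1436 = 122 bp
  1801 − 1558 = 243 bp
  2869 − 1801 = 1068 bp
  3783 − 2869 = 914 bp
  4263 − 3783 = 480 bp
Sorted largest to smallest: 1177, 1068, 914, 480, 259, 243, 122 bp.

1177, 1068, 914, 480, 259, 243, 122 bp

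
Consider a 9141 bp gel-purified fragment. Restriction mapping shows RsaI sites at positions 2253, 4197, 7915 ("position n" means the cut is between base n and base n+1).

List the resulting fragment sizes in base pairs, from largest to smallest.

3718, 2253, 1944, 1226 bp

Linear molecule, 3 cuts → 4 fragments:
  2253 − 0 = 2253 bp
  4197 − 2253 = 1944 bp
  7915 − 4197 = 3718 bp
  9141 − 7915 = 1226 bp
Sorted largest to smallest: 3718, 2253, 1944, 1226 bp.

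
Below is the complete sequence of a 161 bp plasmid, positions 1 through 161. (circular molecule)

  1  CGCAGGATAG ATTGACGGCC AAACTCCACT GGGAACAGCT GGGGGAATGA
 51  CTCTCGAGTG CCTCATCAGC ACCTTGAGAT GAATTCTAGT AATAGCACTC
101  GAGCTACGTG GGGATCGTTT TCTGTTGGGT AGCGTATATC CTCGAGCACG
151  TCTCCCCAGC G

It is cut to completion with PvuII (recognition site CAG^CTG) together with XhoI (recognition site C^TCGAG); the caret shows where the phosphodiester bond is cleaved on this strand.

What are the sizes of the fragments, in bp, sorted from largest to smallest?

The PvuII site (CAGCTG) starts at position 36.
PvuII cuts after base 3 of each site, so after position 38.
XhoI sites (CTCGAG) start at positions 53, 98, 141.
XhoI cuts after the first base of each site, so after positions 53, 98, 141.
Combined cut positions: 38, 53, 98, 141.
Circular molecule, 4 cuts → 4 fragments:
  39–53 → 15 bp
  54–98 → 45 bp
  99–141 → 43 bp
  142–161 then 1–38 → 20 + 38 = 58 bp
Sorted largest to smallest: 58, 45, 43, 15 bp.

58, 45, 43, 15 bp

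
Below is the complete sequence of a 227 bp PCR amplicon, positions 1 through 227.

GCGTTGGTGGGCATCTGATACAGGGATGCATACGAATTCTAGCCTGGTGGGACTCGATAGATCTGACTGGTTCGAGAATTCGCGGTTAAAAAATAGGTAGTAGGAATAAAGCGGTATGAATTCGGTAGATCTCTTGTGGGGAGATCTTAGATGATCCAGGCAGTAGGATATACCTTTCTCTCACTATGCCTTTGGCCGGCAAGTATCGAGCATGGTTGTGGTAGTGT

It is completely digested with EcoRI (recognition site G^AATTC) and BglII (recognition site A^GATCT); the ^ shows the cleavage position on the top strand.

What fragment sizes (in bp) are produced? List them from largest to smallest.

EcoRI sites (GAATTC) start at positions 34, 76, 118.
EcoRI cuts after the first base of each site, so after positions 34, 76, 118.
BglII sites (AGATCT) start at positions 59, 127, 142.
BglII cuts after the first base of each site, so after positions 59, 127, 142.
Combined cut positions: 34, 59, 76, 118, 127, 142.
Linear molecule, 6 cuts → 7 fragments:
  1–34 → 34 bp
  35–59 → 25 bp
  60–76 → 17 bp
  77–118 → 42 bp
  119–127 → 9 bp
  128–142 → 15 bp
  143–227 → 85 bp
Sorted largest to smallest: 85, 42, 34, 25, 17, 15, 9 bp.

85, 42, 34, 25, 17, 15, 9 bp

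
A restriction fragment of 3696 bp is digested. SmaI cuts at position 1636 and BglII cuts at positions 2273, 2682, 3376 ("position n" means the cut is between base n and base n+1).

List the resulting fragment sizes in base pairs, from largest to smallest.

Combined cut positions (sorted): 1636, 2273, 2682, 3376.
Linear molecule, 4 cuts → 5 fragments:
  1636 − 0 = 1636 bp
  2273 − 1636 = 637 bp
  2682 − 2273 = 409 bp
  3376 − 2682 = 694 bp
  3696 − 3376 = 320 bp
Sorted largest to smallest: 1636, 694, 637, 409, 320 bp.

1636, 694, 637, 409, 320 bp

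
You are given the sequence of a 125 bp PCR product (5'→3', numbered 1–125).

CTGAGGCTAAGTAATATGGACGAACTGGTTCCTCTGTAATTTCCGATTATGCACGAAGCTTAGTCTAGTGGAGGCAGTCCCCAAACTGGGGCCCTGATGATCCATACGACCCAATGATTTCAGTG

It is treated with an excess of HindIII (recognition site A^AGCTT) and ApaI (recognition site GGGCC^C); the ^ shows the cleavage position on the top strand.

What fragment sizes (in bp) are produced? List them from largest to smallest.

56, 37, 32 bp

The HindIII site (AAGCTT) starts at position 56.
HindIII cuts after the first base of each site, so after position 56.
The ApaI site (GGGCCC) starts at position 89.
ApaI cuts after base 5 of each site (before the last base), so after position 93.
Combined cut positions: 56, 93.
Linear molecule, 2 cuts → 3 fragments:
  1–56 → 56 bp
  57–93 → 37 bp
  94–125 → 32 bp
Sorted largest to smallest: 56, 37, 32 bp.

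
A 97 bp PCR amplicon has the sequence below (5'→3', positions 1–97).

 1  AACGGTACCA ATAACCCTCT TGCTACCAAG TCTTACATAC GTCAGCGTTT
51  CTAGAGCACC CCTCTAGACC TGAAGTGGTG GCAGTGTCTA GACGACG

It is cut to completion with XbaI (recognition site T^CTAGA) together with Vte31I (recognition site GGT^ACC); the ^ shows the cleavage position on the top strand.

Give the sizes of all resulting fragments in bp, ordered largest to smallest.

XbaI sites (TCTAGA) start at positions 50, 63, 87.
XbaI cuts after the first base of each site, so after positions 50, 63, 87.
The Vte31I site (GGTACC) starts at position 4.
Vte31I cuts after base 3 of each site, so after position 6.
Combined cut positions: 6, 50, 63, 87.
Linear molecule, 4 cuts → 5 fragments:
  1–6 → 6 bp
  7–50 → 44 bp
  51–63 → 13 bp
  64–87 → 24 bp
  88–97 → 10 bp
Sorted largest to smallest: 44, 24, 13, 10, 6 bp.

44, 24, 13, 10, 6 bp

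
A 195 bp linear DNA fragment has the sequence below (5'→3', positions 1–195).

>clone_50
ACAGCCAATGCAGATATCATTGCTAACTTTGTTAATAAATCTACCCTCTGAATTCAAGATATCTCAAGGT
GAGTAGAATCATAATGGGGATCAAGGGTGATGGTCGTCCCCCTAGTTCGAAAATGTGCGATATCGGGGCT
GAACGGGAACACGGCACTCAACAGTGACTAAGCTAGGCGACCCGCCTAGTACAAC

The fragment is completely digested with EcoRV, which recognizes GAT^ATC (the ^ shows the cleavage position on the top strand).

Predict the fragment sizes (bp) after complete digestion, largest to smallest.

EcoRV sites (GATATC) start at positions 13, 58, 129.
EcoRV cuts after base 3 of each site, so after positions 15, 60, 131.
Linear molecule, 3 cuts → 4 fragments:
  1–15 → 15 bp
  16–60 → 45 bp
  61–131 → 71 bp
  132–195 → 64 bp
Sorted largest to smallest: 71, 64, 45, 15 bp.

71, 64, 45, 15 bp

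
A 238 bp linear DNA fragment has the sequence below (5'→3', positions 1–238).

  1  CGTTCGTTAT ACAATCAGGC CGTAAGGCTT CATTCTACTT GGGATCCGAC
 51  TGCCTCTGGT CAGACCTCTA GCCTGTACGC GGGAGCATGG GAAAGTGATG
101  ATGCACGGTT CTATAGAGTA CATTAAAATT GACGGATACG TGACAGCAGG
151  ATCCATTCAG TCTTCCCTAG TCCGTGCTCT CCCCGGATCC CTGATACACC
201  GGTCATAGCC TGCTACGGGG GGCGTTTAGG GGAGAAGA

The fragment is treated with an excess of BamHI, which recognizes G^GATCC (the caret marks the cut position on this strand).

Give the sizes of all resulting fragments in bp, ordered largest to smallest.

BamHI sites (GGATCC) start at positions 42, 149, 185.
BamHI cuts after the first base of each site, so after positions 42, 149, 185.
Linear molecule, 3 cuts → 4 fragments:
  1–42 → 42 bp
  43–149 → 107 bp
  150–185 → 36 bp
  186–238 → 53 bp
Sorted largest to smallest: 107, 53, 42, 36 bp.

107, 53, 42, 36 bp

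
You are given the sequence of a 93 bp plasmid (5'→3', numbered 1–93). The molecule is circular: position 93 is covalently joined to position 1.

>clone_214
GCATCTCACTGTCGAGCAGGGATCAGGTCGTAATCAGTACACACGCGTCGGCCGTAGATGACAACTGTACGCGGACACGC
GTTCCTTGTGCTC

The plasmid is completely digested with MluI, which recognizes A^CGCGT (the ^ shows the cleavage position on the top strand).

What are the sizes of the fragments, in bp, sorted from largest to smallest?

MluI sites (ACGCGT) start at positions 43, 77.
MluI cuts after the first base of each site, so after positions 43, 77.
Circular molecule, 2 cuts → 2 fragments:
  44–77 → 34 bp
  78–93 then 1–43 → 16 + 43 = 59 bp
Sorted largest to smallest: 59, 34 bp.

59, 34 bp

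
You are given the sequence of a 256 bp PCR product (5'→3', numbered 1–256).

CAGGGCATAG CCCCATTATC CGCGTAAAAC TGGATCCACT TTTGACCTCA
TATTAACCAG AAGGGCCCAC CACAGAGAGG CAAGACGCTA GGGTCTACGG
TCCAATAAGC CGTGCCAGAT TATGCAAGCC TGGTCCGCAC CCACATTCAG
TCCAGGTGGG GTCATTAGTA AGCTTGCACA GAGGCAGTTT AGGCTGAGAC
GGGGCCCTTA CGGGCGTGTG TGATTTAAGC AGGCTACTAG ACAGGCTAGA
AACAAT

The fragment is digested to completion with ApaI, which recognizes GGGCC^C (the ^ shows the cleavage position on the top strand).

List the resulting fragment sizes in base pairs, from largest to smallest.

139, 67, 50 bp

ApaI sites (GGGCCC) start at positions 63, 202.
ApaI cuts after base 5 of each site (before the last base), so after positions 67, 206.
Linear molecule, 2 cuts → 3 fragments:
  1–67 → 67 bp
  68–206 → 139 bp
  207–256 → 50 bp
Sorted largest to smallest: 139, 67, 50 bp.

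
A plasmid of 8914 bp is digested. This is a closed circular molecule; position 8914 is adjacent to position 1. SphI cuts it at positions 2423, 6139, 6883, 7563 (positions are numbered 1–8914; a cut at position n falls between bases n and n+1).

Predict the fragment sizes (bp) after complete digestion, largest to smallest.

Circular molecule, 4 cuts → 4 fragments:
  6139 − 2423 = 3716 bp
  6883 − 6139 = 744 bp
  7563 − 6883 = 680 bp
  wrap: 8914 − 7563 + 2423 = 3774 bp
Sorted largest to smallest: 3774, 3716, 744, 680 bp.

3774, 3716, 744, 680 bp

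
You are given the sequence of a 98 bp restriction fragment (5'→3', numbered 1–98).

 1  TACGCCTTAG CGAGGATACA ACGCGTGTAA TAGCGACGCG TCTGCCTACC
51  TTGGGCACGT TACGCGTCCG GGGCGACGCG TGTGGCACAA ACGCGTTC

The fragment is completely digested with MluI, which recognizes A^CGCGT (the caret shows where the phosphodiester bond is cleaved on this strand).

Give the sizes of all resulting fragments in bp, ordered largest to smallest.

MluI sites (ACGCGT) start at positions 21, 36, 62, 76, 91.
MluI cuts after the first base of each site, so after positions 21, 36, 62, 76, 91.
Linear molecule, 5 cuts → 6 fragments:
  1–21 → 21 bp
  22–36 → 15 bp
  37–62 → 26 bp
  63–76 → 14 bp
  77–91 → 15 bp
  92–98 → 7 bp
Sorted largest to smallest: 26, 21, 15, 15, 14, 7 bp.

26, 21, 15, 15, 14, 7 bp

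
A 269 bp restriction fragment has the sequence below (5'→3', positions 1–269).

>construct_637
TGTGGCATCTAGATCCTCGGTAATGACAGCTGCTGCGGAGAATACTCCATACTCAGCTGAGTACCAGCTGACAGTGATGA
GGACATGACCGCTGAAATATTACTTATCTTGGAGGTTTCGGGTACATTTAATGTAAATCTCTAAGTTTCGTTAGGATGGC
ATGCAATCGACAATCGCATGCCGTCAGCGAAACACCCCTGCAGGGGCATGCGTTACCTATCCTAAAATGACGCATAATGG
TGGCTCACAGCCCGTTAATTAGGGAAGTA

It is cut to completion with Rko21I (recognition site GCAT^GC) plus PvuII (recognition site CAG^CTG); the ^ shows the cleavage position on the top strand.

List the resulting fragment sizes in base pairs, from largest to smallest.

Rko21I sites (GCATGC) start at positions 159, 176, 206.
Rko21I cuts after base 4 of each site, so after positions 162, 179, 209.
PvuII sites (CAGCTG) start at positions 27, 54, 65.
PvuII cuts after base 3 of each site, so after positions 29, 56, 67.
Combined cut positions: 29, 56, 67, 162, 179, 209.
Linear molecule, 6 cuts → 7 fragments:
  1–29 → 29 bp
  30–56 → 27 bp
  57–67 → 11 bp
  68–162 → 95 bp
  163–179 → 17 bp
  180–209 → 30 bp
  210–269 → 60 bp
Sorted largest to smallest: 95, 60, 30, 29, 27, 17, 11 bp.

95, 60, 30, 29, 27, 17, 11 bp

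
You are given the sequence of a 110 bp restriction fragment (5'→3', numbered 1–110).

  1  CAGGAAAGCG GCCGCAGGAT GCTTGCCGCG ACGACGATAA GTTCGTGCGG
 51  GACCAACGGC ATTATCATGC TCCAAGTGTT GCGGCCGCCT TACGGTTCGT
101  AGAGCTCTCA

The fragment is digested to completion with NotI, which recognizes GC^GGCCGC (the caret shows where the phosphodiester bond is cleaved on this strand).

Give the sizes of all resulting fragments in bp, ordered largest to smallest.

NotI sites (GCGGCCGC) start at positions 8, 81.
NotI cuts after base 2 of each site, so after positions 9, 82.
Linear molecule, 2 cuts → 3 fragments:
  1–9 → 9 bp
  10–82 → 73 bp
  83–110 → 28 bp
Sorted largest to smallest: 73, 28, 9 bp.

73, 28, 9 bp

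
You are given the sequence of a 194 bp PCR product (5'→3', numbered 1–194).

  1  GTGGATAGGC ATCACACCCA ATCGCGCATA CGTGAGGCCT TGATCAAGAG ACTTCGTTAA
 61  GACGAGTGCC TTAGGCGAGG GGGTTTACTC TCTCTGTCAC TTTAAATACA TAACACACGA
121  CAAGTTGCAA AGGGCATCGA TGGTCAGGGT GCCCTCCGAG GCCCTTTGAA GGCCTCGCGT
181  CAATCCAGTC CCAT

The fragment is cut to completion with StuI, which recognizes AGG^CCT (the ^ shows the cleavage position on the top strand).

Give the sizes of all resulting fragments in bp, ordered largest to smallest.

StuI sites (AGGCCT) start at positions 35, 170.
StuI cuts after base 3 of each site, so after positions 37, 172.
Linear molecule, 2 cuts → 3 fragments:
  1–37 → 37 bp
  38–172 → 135 bp
  173–194 → 22 bp
Sorted largest to smallest: 135, 37, 22 bp.

135, 37, 22 bp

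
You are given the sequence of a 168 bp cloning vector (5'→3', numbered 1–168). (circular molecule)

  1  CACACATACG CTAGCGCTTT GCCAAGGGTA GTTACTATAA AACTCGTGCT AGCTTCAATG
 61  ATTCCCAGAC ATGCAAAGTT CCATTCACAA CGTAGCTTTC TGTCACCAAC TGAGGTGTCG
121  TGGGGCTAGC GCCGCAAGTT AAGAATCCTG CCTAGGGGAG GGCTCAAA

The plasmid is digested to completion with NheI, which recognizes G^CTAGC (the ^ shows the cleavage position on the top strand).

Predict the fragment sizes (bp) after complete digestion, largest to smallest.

NheI sites (GCTAGC) start at positions 10, 48, 125.
NheI cuts after the first base of each site, so after positions 10, 48, 125.
Circular molecule, 3 cuts → 3 fragments:
  11–48 → 38 bp
  49–125 → 77 bp
  126–168 then 1–10 → 43 + 10 = 53 bp
Sorted largest to smallest: 77, 53, 38 bp.

77, 53, 38 bp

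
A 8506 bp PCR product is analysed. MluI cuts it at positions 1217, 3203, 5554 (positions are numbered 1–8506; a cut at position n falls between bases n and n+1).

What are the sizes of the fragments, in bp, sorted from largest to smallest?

2952, 2351, 1986, 1217 bp

Linear molecule, 3 cuts → 4 fragments:
  1217 − 0 = 1217 bp
  3203 − 1217 = 1986 bp
  5554 − 3203 = 2351 bp
  8506 − 5554 = 2952 bp
Sorted largest to smallest: 2952, 2351, 1986, 1217 bp.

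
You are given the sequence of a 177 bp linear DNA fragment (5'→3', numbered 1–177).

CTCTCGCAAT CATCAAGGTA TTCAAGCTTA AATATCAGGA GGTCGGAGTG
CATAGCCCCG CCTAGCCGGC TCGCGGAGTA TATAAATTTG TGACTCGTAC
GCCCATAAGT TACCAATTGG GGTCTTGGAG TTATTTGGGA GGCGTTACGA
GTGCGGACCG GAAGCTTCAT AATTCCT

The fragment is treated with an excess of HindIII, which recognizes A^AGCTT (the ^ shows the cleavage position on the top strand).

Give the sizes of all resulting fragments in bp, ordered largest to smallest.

138, 24, 15 bp

HindIII sites (AAGCTT) start at positions 24, 162.
HindIII cuts after the first base of each site, so after positions 24, 162.
Linear molecule, 2 cuts → 3 fragments:
  1–24 → 24 bp
  25–162 → 138 bp
  163–177 → 15 bp
Sorted largest to smallest: 138, 24, 15 bp.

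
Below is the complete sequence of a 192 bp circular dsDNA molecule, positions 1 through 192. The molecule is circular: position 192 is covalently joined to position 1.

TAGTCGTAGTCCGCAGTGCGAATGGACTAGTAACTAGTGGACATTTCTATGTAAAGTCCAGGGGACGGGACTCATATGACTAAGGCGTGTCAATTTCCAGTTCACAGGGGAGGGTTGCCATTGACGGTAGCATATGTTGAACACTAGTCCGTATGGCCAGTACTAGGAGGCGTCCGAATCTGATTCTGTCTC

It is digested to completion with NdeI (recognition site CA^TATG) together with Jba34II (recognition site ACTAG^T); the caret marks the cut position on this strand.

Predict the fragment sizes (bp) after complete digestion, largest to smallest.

NdeI sites (CATATG) start at positions 73, 131.
NdeI cuts after base 2 of each site, so after positions 74, 132.
Jba34II sites (ACTAGT) start at positions 26, 33, 143.
Jba34II cuts after base 5 of each site (before the last base), so after positions 30, 37, 147.
Combined cut positions: 30, 37, 74, 132, 147.
Circular molecule, 5 cuts → 5 fragments:
  31–37 → 7 bp
  38–74 → 37 bp
  75–132 → 58 bp
  133–147 → 15 bp
  148–192 then 1–30 → 45 + 30 = 75 bp
Sorted largest to smallest: 75, 58, 37, 15, 7 bp.

75, 58, 37, 15, 7 bp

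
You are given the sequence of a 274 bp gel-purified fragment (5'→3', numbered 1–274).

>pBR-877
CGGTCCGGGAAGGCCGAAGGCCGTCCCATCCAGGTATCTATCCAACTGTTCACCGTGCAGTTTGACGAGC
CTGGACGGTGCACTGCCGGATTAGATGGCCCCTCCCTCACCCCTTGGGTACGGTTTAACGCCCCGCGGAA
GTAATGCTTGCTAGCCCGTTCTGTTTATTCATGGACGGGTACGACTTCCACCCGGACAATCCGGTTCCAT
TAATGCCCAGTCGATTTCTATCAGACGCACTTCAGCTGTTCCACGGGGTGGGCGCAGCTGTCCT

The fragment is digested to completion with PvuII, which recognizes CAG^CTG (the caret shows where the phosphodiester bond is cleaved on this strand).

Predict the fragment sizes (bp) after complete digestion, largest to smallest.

PvuII sites (CAGCTG) start at positions 243, 265.
PvuII cuts after base 3 of each site, so after positions 245, 267.
Linear molecule, 2 cuts → 3 fragments:
  1–245 → 245 bp
  246–267 → 22 bp
  268–274 → 7 bp
Sorted largest to smallest: 245, 22, 7 bp.

245, 22, 7 bp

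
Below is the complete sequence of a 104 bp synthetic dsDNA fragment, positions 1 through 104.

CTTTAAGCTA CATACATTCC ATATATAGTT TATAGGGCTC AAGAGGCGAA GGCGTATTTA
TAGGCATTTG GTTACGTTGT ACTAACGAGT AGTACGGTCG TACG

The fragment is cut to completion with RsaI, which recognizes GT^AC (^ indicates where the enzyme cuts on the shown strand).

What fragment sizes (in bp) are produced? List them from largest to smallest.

RsaI sites (GTAC) start at positions 79, 92, 100.
RsaI cuts after base 2 of each site, so after positions 80, 93, 101.
Linear molecule, 3 cuts → 4 fragments:
  1–80 → 80 bp
  81–93 → 13 bp
  94–101 → 8 bp
  102–104 → 3 bp
Sorted largest to smallest: 80, 13, 8, 3 bp.

80, 13, 8, 3 bp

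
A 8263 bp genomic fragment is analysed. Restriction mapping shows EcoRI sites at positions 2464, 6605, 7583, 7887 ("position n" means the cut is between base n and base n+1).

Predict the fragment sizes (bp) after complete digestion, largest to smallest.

4141, 2464, 978, 376, 304 bp

Linear molecule, 4 cuts → 5 fragments:
  2464 − 0 = 2464 bp
  6605 − 2464 = 4141 bp
  7583 − 6605 = 978 bp
  7887 − 7583 = 304 bp
  8263 − 7887 = 376 bp
Sorted largest to smallest: 4141, 2464, 978, 376, 304 bp.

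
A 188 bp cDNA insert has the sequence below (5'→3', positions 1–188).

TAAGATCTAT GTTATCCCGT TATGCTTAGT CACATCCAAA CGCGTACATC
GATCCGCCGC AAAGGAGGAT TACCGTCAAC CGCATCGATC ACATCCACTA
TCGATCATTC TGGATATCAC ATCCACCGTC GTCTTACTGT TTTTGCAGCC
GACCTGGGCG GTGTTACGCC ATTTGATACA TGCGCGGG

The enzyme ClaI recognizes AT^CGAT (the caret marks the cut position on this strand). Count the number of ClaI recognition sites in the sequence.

ATCGAT occurs starting at positions 48, 84, 100.
ClaI cuts at 3 sites.

3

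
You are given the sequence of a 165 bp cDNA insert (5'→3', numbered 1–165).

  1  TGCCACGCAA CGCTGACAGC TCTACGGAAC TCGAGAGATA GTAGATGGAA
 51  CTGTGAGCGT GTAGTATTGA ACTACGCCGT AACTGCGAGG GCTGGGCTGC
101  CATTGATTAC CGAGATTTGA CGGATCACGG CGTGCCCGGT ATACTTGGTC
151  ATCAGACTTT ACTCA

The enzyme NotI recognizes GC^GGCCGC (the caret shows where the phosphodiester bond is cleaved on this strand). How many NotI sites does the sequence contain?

0

No occurrence of GCGGCCGC is present in the sequence.
NotI does not cut: 0 sites.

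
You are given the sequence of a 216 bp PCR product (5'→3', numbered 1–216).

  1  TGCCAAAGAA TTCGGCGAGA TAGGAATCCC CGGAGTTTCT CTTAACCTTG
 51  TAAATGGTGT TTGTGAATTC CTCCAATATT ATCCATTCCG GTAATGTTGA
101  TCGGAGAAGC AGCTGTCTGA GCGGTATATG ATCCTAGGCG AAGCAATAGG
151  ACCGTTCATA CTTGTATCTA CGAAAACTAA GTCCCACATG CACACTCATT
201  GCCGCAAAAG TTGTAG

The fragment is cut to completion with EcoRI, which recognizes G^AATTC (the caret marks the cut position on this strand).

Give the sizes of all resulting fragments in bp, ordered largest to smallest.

151, 57, 8 bp

EcoRI sites (GAATTC) start at positions 8, 65.
EcoRI cuts after the first base of each site, so after positions 8, 65.
Linear molecule, 2 cuts → 3 fragments:
  1–8 → 8 bp
  9–65 → 57 bp
  66–216 → 151 bp
Sorted largest to smallest: 151, 57, 8 bp.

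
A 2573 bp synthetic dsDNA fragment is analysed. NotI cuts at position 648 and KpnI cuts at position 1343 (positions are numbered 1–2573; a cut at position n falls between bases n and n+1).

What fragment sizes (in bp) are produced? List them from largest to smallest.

1230, 695, 648 bp

Combined cut positions (sorted): 648, 1343.
Linear molecule, 2 cuts → 3 fragments:
  648 − 0 = 648 bp
  1343 − 648 = 695 bp
  2573 − 1343 = 1230 bp
Sorted largest to smallest: 1230, 695, 648 bp.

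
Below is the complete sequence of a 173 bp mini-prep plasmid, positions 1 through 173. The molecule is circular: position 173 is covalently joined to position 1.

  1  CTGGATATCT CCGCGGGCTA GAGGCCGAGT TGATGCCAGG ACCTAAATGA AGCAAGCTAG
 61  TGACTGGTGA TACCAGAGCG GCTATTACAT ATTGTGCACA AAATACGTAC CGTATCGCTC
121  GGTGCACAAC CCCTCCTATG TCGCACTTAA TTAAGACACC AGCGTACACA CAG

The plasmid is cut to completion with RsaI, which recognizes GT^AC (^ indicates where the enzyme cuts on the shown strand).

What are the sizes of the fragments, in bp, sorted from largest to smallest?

RsaI sites (GTAC) start at positions 107, 164.
RsaI cuts after base 2 of each site, so after positions 108, 165.
Circular molecule, 2 cuts → 2 fragments:
  109–165 → 57 bp
  166–173 then 1–108 → 8 + 108 = 116 bp
Sorted largest to smallest: 116, 57 bp.

116, 57 bp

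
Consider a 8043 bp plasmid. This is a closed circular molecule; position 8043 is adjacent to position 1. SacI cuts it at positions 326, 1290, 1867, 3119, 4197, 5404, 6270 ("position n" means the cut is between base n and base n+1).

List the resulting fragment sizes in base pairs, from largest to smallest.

Circular molecule, 7 cuts → 7 fragments:
  1290 − 326 = 964 bp
  1867 − 1290 = 577 bp
  3119 − 1867 = 1252 bp
  4197 − 3119 = 1078 bp
  5404 − 4197 = 1207 bp
  6270 − 5404 = 866 bp
  wrap: 8043 − 6270 + 326 = 2099 bp
Sorted largest to smallest: 2099, 1252, 1207, 1078, 964, 866, 577 bp.

2099, 1252, 1207, 1078, 964, 866, 577 bp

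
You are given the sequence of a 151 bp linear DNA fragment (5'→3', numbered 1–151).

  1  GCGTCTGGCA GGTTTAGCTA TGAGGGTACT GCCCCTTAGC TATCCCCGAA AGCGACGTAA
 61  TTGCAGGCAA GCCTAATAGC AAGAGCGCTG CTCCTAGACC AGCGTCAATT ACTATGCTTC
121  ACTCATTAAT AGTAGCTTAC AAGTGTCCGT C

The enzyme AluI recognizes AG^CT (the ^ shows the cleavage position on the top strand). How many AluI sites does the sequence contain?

3

AGCT occurs starting at positions 16, 38, 134.
AluI cuts at 3 sites.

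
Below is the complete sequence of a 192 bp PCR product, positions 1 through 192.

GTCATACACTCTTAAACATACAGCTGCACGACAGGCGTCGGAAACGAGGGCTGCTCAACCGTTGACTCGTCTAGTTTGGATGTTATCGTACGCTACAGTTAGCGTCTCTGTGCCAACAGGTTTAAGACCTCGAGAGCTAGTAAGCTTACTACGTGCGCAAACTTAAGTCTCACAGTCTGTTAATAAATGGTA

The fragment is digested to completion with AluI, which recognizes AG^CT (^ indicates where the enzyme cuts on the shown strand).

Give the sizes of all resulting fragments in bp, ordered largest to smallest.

113, 48, 23, 8 bp

AluI sites (AGCT) start at positions 22, 135, 143.
AluI cuts after base 2 of each site, so after positions 23, 136, 144.
Linear molecule, 3 cuts → 4 fragments:
  1–23 → 23 bp
  24–136 → 113 bp
  137–144 → 8 bp
  145–192 → 48 bp
Sorted largest to smallest: 113, 48, 23, 8 bp.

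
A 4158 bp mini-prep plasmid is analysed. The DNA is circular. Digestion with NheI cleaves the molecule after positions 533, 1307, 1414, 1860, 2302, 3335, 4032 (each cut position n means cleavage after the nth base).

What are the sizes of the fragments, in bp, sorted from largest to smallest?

Circular molecule, 7 cuts → 7 fragments:
  1307 − 533 = 774 bp
  1414 − 1307 = 107 bp
  1860 − 1414 = 446 bp
  2302 − 1860 = 442 bp
  3335 − 2302 = 1033 bp
  4032 − 3335 = 697 bp
  wrap: 4158 − 4032 + 533 = 659 bp
Sorted largest to smallest: 1033, 774, 697, 659, 446, 442, 107 bp.

1033, 774, 697, 659, 446, 442, 107 bp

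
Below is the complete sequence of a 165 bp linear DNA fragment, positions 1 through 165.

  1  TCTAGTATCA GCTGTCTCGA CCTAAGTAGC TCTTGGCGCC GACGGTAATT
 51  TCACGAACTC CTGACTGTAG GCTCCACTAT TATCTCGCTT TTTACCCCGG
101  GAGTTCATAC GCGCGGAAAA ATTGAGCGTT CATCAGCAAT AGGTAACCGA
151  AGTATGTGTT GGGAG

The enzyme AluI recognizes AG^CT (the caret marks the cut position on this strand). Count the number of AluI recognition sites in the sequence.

2

AGCT occurs starting at positions 10, 28.
AluI cuts at 2 sites.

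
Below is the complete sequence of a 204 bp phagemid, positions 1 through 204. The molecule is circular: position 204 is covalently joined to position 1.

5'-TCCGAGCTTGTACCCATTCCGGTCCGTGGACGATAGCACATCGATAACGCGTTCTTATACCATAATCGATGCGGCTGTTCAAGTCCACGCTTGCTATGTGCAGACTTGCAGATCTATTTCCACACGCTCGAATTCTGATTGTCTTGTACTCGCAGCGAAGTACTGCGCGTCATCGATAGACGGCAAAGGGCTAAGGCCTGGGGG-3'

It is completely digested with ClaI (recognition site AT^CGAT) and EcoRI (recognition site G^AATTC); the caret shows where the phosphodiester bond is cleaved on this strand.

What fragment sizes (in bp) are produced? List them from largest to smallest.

ClaI sites (ATCGAT) start at positions 40, 65, 172.
ClaI cuts after base 2 of each site, so after positions 41, 66, 173.
The EcoRI site (GAATTC) starts at position 130.
EcoRI cuts after the first base of each site, so after position 130.
Combined cut positions: 41, 66, 130, 173.
Circular molecule, 4 cuts → 4 fragments:
  42–66 → 25 bp
  67–130 → 64 bp
  131–173 → 43 bp
  174–204 then 1–41 → 31 + 41 = 72 bp
Sorted largest to smallest: 72, 64, 43, 25 bp.

72, 64, 43, 25 bp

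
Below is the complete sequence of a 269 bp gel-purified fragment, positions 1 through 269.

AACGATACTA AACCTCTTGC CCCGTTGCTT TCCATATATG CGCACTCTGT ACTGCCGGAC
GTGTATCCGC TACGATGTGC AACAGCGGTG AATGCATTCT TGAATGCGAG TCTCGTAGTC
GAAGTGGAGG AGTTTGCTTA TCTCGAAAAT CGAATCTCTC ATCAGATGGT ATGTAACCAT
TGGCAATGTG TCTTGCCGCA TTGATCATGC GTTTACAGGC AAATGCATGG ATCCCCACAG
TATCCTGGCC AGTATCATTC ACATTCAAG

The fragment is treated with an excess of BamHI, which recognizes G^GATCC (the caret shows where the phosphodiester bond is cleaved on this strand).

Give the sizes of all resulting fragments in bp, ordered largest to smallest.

229, 40 bp

The BamHI site (GGATCC) starts at position 229.
BamHI cuts after the first base of each site, so after position 229.
Linear molecule, 1 cut → 2 fragments:
  1–229 → 229 bp
  230–269 → 40 bp
Sorted largest to smallest: 229, 40 bp.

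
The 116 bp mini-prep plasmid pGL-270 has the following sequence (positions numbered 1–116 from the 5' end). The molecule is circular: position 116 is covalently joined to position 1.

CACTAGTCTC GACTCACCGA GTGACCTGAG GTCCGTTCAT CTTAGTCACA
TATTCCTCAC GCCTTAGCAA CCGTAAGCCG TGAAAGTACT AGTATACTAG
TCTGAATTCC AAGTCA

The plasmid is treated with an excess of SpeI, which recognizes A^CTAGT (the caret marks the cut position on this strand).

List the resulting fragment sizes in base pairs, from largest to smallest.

86, 22, 8 bp

SpeI sites (ACTAGT) start at positions 2, 88, 96.
SpeI cuts after the first base of each site, so after positions 2, 88, 96.
Circular molecule, 3 cuts → 3 fragments:
  3–88 → 86 bp
  89–96 → 8 bp
  97–116 then 1–2 → 20 + 2 = 22 bp
Sorted largest to smallest: 86, 22, 8 bp.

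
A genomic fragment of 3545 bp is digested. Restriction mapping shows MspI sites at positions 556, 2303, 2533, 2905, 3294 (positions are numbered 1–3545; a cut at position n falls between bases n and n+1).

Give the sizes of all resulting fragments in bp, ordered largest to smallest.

1747, 556, 389, 372, 251, 230 bp

Linear molecule, 5 cuts → 6 fragments:
  556 − 0 = 556 bp
  2303 − 556 = 1747 bp
  2533 − 2303 = 230 bp
  2905 − 2533 = 372 bp
  3294 − 2905 = 389 bp
  3545 − 3294 = 251 bp
Sorted largest to smallest: 1747, 556, 389, 372, 251, 230 bp.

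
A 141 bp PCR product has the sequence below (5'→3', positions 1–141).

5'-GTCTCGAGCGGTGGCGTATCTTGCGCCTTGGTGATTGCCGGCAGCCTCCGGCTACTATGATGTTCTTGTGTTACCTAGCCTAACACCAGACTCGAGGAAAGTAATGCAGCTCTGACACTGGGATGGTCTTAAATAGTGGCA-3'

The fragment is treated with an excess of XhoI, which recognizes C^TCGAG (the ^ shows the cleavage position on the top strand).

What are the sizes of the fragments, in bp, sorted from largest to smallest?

88, 50, 3 bp

XhoI sites (CTCGAG) start at positions 3, 91.
XhoI cuts after the first base of each site, so after positions 3, 91.
Linear molecule, 2 cuts → 3 fragments:
  1–3 → 3 bp
  4–91 → 88 bp
  92–141 → 50 bp
Sorted largest to smallest: 88, 50, 3 bp.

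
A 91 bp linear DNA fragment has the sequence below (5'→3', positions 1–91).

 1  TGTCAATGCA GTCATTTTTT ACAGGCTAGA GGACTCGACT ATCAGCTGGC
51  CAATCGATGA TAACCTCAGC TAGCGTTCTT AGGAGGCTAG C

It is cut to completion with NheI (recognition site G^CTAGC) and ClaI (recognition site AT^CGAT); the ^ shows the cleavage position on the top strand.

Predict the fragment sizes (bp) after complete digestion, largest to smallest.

54, 17, 15, 5 bp

NheI sites (GCTAGC) start at positions 69, 86.
NheI cuts after the first base of each site, so after positions 69, 86.
The ClaI site (ATCGAT) starts at position 53.
ClaI cuts after base 2 of each site, so after position 54.
Combined cut positions: 54, 69, 86.
Linear molecule, 3 cuts → 4 fragments:
  1–54 → 54 bp
  55–69 → 15 bp
  70–86 → 17 bp
  87–91 → 5 bp
Sorted largest to smallest: 54, 17, 15, 5 bp.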